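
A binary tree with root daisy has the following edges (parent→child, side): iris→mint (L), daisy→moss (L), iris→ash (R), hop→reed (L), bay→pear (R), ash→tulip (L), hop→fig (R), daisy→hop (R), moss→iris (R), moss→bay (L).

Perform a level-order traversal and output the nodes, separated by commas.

Level-order visits nodes level by level from the root, left to right within each level.
Level 0: daisy
Level 1: moss, hop
Level 2: bay, iris, reed, fig
Level 3: pear, mint, ash
Level 4: tulip

daisy, moss, hop, bay, iris, reed, fig, pear, mint, ash, tulip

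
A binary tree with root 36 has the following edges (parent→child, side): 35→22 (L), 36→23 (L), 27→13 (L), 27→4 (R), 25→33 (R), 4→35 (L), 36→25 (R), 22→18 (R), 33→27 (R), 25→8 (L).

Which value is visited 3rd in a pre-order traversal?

Pre-order visits the node, then its left subtree, then its right subtree.
Visit 36.
At 36: go left to 23.
  23 is a leaf — visit 23.
At 36: go right to 25.
  Visit 25.
  At 25: go left to 8.
    8 is a leaf — visit 8.
  At 25: go right to 33.
    Visit 33.
    At 33: no left child.
    At 33: go right to 27.
      Visit 27.
      At 27: go left to 13.
        13 is a leaf — visit 13.
      At 27: go right to 4.
        Visit 4.
        At 4: go left to 35.
          Visit 35.
          At 35: go left to 22.
            Visit 22.
            At 22: no left child.
            At 22: go right to 18.
              18 is a leaf — visit 18.
          At 35: no right child.
        At 4: no right child.
Full pre-order sequence: 36, 23, 25, 8, 33, 27, 13, 4, 35, 22, 18.

25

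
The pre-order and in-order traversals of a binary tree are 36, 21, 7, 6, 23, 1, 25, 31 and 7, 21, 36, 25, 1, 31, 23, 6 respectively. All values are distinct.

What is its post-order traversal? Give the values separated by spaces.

7 21 25 31 1 23 6 36

The first element of pre-order is the root; it splits in-order into left and right subtrees.
Root 36: left subtree has 2 nodes {7, 21}, right has 5 {25, 1, 31, 23, 6}.
  Root 21: left subtree has 1 node {7}, right has 0 { }.
  Root 6: left subtree has 4 nodes {25, 1, 31, 23}, right has 0 { }.
    Root 23: left subtree has 3 nodes {25, 1, 31}, right has 0 { }.
      Root 1: left subtree has 1 node {25}, right has 1 {31}.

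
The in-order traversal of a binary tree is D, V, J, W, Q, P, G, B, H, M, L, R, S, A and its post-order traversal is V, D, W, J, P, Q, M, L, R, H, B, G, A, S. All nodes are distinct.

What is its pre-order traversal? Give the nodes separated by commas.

S, G, Q, J, D, V, W, P, B, H, R, L, M, A

The last element of post-order is the root; it splits in-order into left and right subtrees.
Root S: left subtree has 12 nodes {D, V, J, W, Q, P, G, B, H, M, L, R}, right has 1 {A}.
  Root G: left subtree has 6 nodes {D, V, J, W, Q, P}, right has 5 {B, H, M, L, R}.
    Root Q: left subtree has 4 nodes {D, V, J, W}, right has 1 {P}.
      Root J: left subtree has 2 nodes {D, V}, right has 1 {W}.
        Root D: left subtree has 0 nodes { }, right has 1 {V}.
    Root B: left subtree has 0 nodes { }, right has 4 {H, M, L, R}.
      Root H: left subtree has 0 nodes { }, right has 3 {M, L, R}.
        Root R: left subtree has 2 nodes {M, L}, right has 0 { }.
          Root L: left subtree has 1 node {M}, right has 0 { }.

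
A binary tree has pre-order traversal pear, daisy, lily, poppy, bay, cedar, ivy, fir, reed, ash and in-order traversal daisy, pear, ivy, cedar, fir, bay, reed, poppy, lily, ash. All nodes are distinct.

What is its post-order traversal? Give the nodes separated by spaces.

The first element of pre-order is the root; it splits in-order into left and right subtrees.
Root pear: left subtree has 1 node {daisy}, right has 8 {ivy, cedar, fir, bay, reed, poppy, lily, ash}.
  Root lily: left subtree has 6 nodes {ivy, cedar, fir, bay, reed, poppy}, right has 1 {ash}.
    Root poppy: left subtree has 5 nodes {ivy, cedar, fir, bay, reed}, right has 0 { }.
      Root bay: left subtree has 3 nodes {ivy, cedar, fir}, right has 1 {reed}.
        Root cedar: left subtree has 1 node {ivy}, right has 1 {fir}.

daisy ivy fir cedar reed bay poppy ash lily pear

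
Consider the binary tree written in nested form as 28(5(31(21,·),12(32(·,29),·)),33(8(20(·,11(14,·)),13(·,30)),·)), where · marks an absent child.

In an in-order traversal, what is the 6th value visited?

12

In-order visits the left subtree, then the node, then the right subtree.
At 28: go left to 5.
  At 5: go left to 31.
    At 31: go left to 21.
      21 is a leaf — visit 21.
    Visit 31.
    At 31: no right child.
  Visit 5.
  At 5: go right to 12.
    At 12: go left to 32.
      At 32: no left child.
      Visit 32.
      At 32: go right to 29.
        29 is a leaf — visit 29.
    Visit 12.
    At 12: no right child.
Visit 28.
At 28: go right to 33.
  At 33: go left to 8.
    At 8: go left to 20.
      At 20: no left child.
      Visit 20.
      At 20: go right to 11.
        At 11: go left to 14.
          14 is a leaf — visit 14.
        Visit 11.
        At 11: no right child.
    Visit 8.
    At 8: go right to 13.
      At 13: no left child.
      Visit 13.
      At 13: go right to 30.
        30 is a leaf — visit 30.
  Visit 33.
  At 33: no right child.
Full in-order sequence: 21, 31, 5, 32, 29, 12, 28, 20, 14, 11, 8, 13, 30, 33.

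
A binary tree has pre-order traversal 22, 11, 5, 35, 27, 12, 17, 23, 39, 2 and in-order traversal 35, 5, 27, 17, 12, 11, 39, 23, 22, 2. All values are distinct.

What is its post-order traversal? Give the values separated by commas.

The first element of pre-order is the root; it splits in-order into left and right subtrees.
Root 22: left subtree has 8 nodes {35, 5, 27, 17, 12, 11, 39, 23}, right has 1 {2}.
  Root 11: left subtree has 5 nodes {35, 5, 27, 17, 12}, right has 2 {39, 23}.
    Root 5: left subtree has 1 node {35}, right has 3 {27, 17, 12}.
      Root 27: left subtree has 0 nodes { }, right has 2 {17, 12}.
        Root 12: left subtree has 1 node {17}, right has 0 { }.
    Root 23: left subtree has 1 node {39}, right has 0 { }.

35, 17, 12, 27, 5, 39, 23, 11, 2, 22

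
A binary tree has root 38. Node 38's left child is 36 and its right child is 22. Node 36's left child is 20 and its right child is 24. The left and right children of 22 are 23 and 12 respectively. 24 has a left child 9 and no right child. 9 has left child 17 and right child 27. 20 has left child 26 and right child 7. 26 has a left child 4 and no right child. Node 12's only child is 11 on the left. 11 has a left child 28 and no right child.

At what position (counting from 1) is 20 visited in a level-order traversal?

4

Level-order visits nodes level by level from the root, left to right within each level.
Level 0: 38
Level 1: 36, 22
Level 2: 20, 24, 23, 12
Level 3: 26, 7, 9, 11
Level 4: 4, 17, 27, 28
Full level-order sequence: 38, 36, 22, 20, 24, 23, 12, 26, 7, 9, 11, 4, 17, 27, 28.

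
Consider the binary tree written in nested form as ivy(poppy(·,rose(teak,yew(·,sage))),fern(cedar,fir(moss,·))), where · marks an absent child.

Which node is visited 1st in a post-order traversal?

teak

Post-order visits the left subtree, then the right subtree, then the node.
At ivy: go left to poppy.
  At poppy: no left child.
  At poppy: go right to rose.
    At rose: go left to teak.
      teak is a leaf — visit teak.
    At rose: go right to yew.
      At yew: no left child.
      At yew: go right to sage.
        sage is a leaf — visit sage.
      Visit yew.
    Visit rose.
  Visit poppy.
At ivy: go right to fern.
  At fern: go left to cedar.
    cedar is a leaf — visit cedar.
  At fern: go right to fir.
    At fir: go left to moss.
      moss is a leaf — visit moss.
    At fir: no right child.
    Visit fir.
  Visit fern.
Visit ivy.
Full post-order sequence: teak, sage, yew, rose, poppy, cedar, moss, fir, fern, ivy.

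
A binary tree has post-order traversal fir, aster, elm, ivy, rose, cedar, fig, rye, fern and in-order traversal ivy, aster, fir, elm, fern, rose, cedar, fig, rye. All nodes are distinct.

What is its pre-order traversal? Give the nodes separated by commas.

fern, ivy, elm, aster, fir, rye, fig, cedar, rose

The last element of post-order is the root; it splits in-order into left and right subtrees.
Root fern: left subtree has 4 nodes {ivy, aster, fir, elm}, right has 4 {rose, cedar, fig, rye}.
  Root ivy: left subtree has 0 nodes { }, right has 3 {aster, fir, elm}.
    Root elm: left subtree has 2 nodes {aster, fir}, right has 0 { }.
      Root aster: left subtree has 0 nodes { }, right has 1 {fir}.
  Root rye: left subtree has 3 nodes {rose, cedar, fig}, right has 0 { }.
    Root fig: left subtree has 2 nodes {rose, cedar}, right has 0 { }.
      Root cedar: left subtree has 1 node {rose}, right has 0 { }.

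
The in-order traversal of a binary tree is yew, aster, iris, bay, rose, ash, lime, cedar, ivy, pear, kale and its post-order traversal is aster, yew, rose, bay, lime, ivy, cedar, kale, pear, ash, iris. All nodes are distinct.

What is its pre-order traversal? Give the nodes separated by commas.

iris, yew, aster, ash, bay, rose, pear, cedar, lime, ivy, kale

The last element of post-order is the root; it splits in-order into left and right subtrees.
Root iris: left subtree has 2 nodes {yew, aster}, right has 8 {bay, rose, ash, lime, cedar, ivy, pear, kale}.
  Root yew: left subtree has 0 nodes { }, right has 1 {aster}.
  Root ash: left subtree has 2 nodes {bay, rose}, right has 5 {lime, cedar, ivy, pear, kale}.
    Root bay: left subtree has 0 nodes { }, right has 1 {rose}.
    Root pear: left subtree has 3 nodes {lime, cedar, ivy}, right has 1 {kale}.
      Root cedar: left subtree has 1 node {lime}, right has 1 {ivy}.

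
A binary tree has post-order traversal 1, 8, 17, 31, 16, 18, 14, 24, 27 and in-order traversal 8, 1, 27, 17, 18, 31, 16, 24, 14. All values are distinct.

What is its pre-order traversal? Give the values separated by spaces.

The last element of post-order is the root; it splits in-order into left and right subtrees.
Root 27: left subtree has 2 nodes {8, 1}, right has 6 {17, 18, 31, 16, 24, 14}.
  Root 8: left subtree has 0 nodes { }, right has 1 {1}.
  Root 24: left subtree has 4 nodes {17, 18, 31, 16}, right has 1 {14}.
    Root 18: left subtree has 1 node {17}, right has 2 {31, 16}.
      Root 16: left subtree has 1 node {31}, right has 0 { }.

27 8 1 24 18 17 16 31 14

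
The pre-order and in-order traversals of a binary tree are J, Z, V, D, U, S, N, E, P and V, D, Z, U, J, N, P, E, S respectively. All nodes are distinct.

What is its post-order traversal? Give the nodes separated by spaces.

D V U Z P E N S J

The first element of pre-order is the root; it splits in-order into left and right subtrees.
Root J: left subtree has 4 nodes {V, D, Z, U}, right has 4 {N, P, E, S}.
  Root Z: left subtree has 2 nodes {V, D}, right has 1 {U}.
    Root V: left subtree has 0 nodes { }, right has 1 {D}.
  Root S: left subtree has 3 nodes {N, P, E}, right has 0 { }.
    Root N: left subtree has 0 nodes { }, right has 2 {P, E}.
      Root E: left subtree has 1 node {P}, right has 0 { }.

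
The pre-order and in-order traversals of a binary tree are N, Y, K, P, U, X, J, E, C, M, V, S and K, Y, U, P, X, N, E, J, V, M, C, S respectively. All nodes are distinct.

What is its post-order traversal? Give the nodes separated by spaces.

K U X P Y E V M S C J N

The first element of pre-order is the root; it splits in-order into left and right subtrees.
Root N: left subtree has 5 nodes {K, Y, U, P, X}, right has 6 {E, J, V, M, C, S}.
  Root Y: left subtree has 1 node {K}, right has 3 {U, P, X}.
    Root P: left subtree has 1 node {U}, right has 1 {X}.
  Root J: left subtree has 1 node {E}, right has 4 {V, M, C, S}.
    Root C: left subtree has 2 nodes {V, M}, right has 1 {S}.
      Root M: left subtree has 1 node {V}, right has 0 { }.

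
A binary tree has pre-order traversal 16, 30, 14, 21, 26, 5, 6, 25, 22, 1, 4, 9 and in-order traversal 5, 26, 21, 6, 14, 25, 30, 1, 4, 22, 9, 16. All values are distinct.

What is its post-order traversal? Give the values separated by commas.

5, 26, 6, 21, 25, 14, 4, 1, 9, 22, 30, 16

The first element of pre-order is the root; it splits in-order into left and right subtrees.
Root 16: left subtree has 11 nodes {5, 26, 21, 6, 14, 25, 30, 1, 4, 22, 9}, right has 0 { }.
  Root 30: left subtree has 6 nodes {5, 26, 21, 6, 14, 25}, right has 4 {1, 4, 22, 9}.
    Root 14: left subtree has 4 nodes {5, 26, 21, 6}, right has 1 {25}.
      Root 21: left subtree has 2 nodes {5, 26}, right has 1 {6}.
        Root 26: left subtree has 1 node {5}, right has 0 { }.
    Root 22: left subtree has 2 nodes {1, 4}, right has 1 {9}.
      Root 1: left subtree has 0 nodes { }, right has 1 {4}.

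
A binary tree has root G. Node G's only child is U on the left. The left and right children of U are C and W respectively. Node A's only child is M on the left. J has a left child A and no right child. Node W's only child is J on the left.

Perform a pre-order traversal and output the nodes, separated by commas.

G, U, C, W, J, A, M

Pre-order visits the node, then its left subtree, then its right subtree.
Visit G.
At G: go left to U.
  Visit U.
  At U: go left to C.
    C is a leaf — visit C.
  At U: go right to W.
    Visit W.
    At W: go left to J.
      Visit J.
      At J: go left to A.
        Visit A.
        At A: go left to M.
          M is a leaf — visit M.
        At A: no right child.
      At J: no right child.
    At W: no right child.
At G: no right child.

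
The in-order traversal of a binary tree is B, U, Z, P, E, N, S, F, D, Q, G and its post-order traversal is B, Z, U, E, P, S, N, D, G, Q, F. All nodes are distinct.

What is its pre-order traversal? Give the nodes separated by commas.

The last element of post-order is the root; it splits in-order into left and right subtrees.
Root F: left subtree has 7 nodes {B, U, Z, P, E, N, S}, right has 3 {D, Q, G}.
  Root N: left subtree has 5 nodes {B, U, Z, P, E}, right has 1 {S}.
    Root P: left subtree has 3 nodes {B, U, Z}, right has 1 {E}.
      Root U: left subtree has 1 node {B}, right has 1 {Z}.
  Root Q: left subtree has 1 node {D}, right has 1 {G}.

F, N, P, U, B, Z, E, S, Q, D, G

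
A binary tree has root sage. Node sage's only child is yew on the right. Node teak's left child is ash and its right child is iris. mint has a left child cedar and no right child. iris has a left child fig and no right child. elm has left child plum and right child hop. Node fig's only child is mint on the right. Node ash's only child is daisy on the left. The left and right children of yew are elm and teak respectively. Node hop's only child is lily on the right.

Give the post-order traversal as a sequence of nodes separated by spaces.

plum lily hop elm daisy ash cedar mint fig iris teak yew sage

Post-order visits the left subtree, then the right subtree, then the node.
At sage: no left child.
At sage: go right to yew.
  At yew: go left to elm.
    At elm: go left to plum.
      plum is a leaf — visit plum.
    At elm: go right to hop.
      At hop: no left child.
      At hop: go right to lily.
        lily is a leaf — visit lily.
      Visit hop.
    Visit elm.
  At yew: go right to teak.
    At teak: go left to ash.
      At ash: go left to daisy.
        daisy is a leaf — visit daisy.
      At ash: no right child.
      Visit ash.
    At teak: go right to iris.
      At iris: go left to fig.
        At fig: no left child.
        At fig: go right to mint.
          At mint: go left to cedar.
            cedar is a leaf — visit cedar.
          At mint: no right child.
          Visit mint.
        Visit fig.
      At iris: no right child.
      Visit iris.
    Visit teak.
  Visit yew.
Visit sage.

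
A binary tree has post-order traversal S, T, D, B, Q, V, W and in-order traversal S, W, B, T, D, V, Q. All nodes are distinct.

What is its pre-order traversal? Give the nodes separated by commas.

W, S, V, B, D, T, Q

The last element of post-order is the root; it splits in-order into left and right subtrees.
Root W: left subtree has 1 node {S}, right has 5 {B, T, D, V, Q}.
  Root V: left subtree has 3 nodes {B, T, D}, right has 1 {Q}.
    Root B: left subtree has 0 nodes { }, right has 2 {T, D}.
      Root D: left subtree has 1 node {T}, right has 0 { }.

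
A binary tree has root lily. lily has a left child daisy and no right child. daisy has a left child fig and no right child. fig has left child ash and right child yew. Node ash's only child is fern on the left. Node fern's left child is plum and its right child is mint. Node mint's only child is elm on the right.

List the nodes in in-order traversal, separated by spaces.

plum fern mint elm ash fig yew daisy lily

In-order visits the left subtree, then the node, then the right subtree.
At lily: go left to daisy.
  At daisy: go left to fig.
    At fig: go left to ash.
      At ash: go left to fern.
        At fern: go left to plum.
          plum is a leaf — visit plum.
        Visit fern.
        At fern: go right to mint.
          At mint: no left child.
          Visit mint.
          At mint: go right to elm.
            elm is a leaf — visit elm.
      Visit ash.
      At ash: no right child.
    Visit fig.
    At fig: go right to yew.
      yew is a leaf — visit yew.
  Visit daisy.
  At daisy: no right child.
Visit lily.
At lily: no right child.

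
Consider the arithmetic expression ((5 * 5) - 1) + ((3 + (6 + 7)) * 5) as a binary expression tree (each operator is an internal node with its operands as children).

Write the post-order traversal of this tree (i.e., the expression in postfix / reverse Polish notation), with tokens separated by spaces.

Post-order on an expression tree gives postfix notation: for each operator, emit left operand, right operand, then the operator.

5 5 * 1 - 3 6 7 + + 5 * +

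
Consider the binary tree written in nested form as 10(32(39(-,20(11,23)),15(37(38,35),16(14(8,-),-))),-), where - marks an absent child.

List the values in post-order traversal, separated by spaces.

Post-order visits the left subtree, then the right subtree, then the node.
At 10: go left to 32.
  At 32: go left to 39.
    At 39: no left child.
    At 39: go right to 20.
      At 20: go left to 11.
        11 is a leaf — visit 11.
      At 20: go right to 23.
        23 is a leaf — visit 23.
      Visit 20.
    Visit 39.
  At 32: go right to 15.
    At 15: go left to 37.
      At 37: go left to 38.
        38 is a leaf — visit 38.
      At 37: go right to 35.
        35 is a leaf — visit 35.
      Visit 37.
    At 15: go right to 16.
      At 16: go left to 14.
        At 14: go left to 8.
          8 is a leaf — visit 8.
        At 14: no right child.
        Visit 14.
      At 16: no right child.
      Visit 16.
    Visit 15.
  Visit 32.
At 10: no right child.
Visit 10.

11 23 20 39 38 35 37 8 14 16 15 32 10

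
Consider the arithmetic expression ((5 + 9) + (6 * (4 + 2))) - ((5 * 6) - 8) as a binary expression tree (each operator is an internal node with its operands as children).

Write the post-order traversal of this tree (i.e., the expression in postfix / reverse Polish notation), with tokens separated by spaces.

5 9 + 6 4 2 + * + 5 6 * 8 - -

Post-order on an expression tree gives postfix notation: for each operator, emit left operand, right operand, then the operator.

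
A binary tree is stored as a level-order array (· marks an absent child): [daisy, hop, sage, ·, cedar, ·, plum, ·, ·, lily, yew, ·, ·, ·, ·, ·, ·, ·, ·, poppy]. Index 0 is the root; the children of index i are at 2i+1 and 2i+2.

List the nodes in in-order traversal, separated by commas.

hop, poppy, lily, cedar, yew, daisy, sage, plum

In-order visits the left subtree, then the node, then the right subtree.
At daisy: go left to hop.
  At hop: no left child.
  Visit hop.
  At hop: go right to cedar.
    At cedar: go left to lily.
      At lily: go left to poppy.
        poppy is a leaf — visit poppy.
      Visit lily.
      At lily: no right child.
    Visit cedar.
    At cedar: go right to yew.
      yew is a leaf — visit yew.
Visit daisy.
At daisy: go right to sage.
  At sage: no left child.
  Visit sage.
  At sage: go right to plum.
    plum is a leaf — visit plum.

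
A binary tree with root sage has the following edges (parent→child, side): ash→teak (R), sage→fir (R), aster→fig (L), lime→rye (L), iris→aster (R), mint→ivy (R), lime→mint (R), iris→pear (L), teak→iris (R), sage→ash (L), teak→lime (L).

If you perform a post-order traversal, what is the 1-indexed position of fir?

11

Post-order visits the left subtree, then the right subtree, then the node.
At sage: go left to ash.
  At ash: no left child.
  At ash: go right to teak.
    At teak: go left to lime.
      At lime: go left to rye.
        rye is a leaf — visit rye.
      At lime: go right to mint.
        At mint: no left child.
        At mint: go right to ivy.
          ivy is a leaf — visit ivy.
        Visit mint.
      Visit lime.
    At teak: go right to iris.
      At iris: go left to pear.
        pear is a leaf — visit pear.
      At iris: go right to aster.
        At aster: go left to fig.
          fig is a leaf — visit fig.
        At aster: no right child.
        Visit aster.
      Visit iris.
    Visit teak.
  Visit ash.
At sage: go right to fir.
  fir is a leaf — visit fir.
Visit sage.
Full post-order sequence: rye, ivy, mint, lime, pear, fig, aster, iris, teak, ash, fir, sage.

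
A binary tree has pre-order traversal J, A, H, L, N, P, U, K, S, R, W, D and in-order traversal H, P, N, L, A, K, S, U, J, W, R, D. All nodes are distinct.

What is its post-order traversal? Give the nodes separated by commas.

The first element of pre-order is the root; it splits in-order into left and right subtrees.
Root J: left subtree has 8 nodes {H, P, N, L, A, K, S, U}, right has 3 {W, R, D}.
  Root A: left subtree has 4 nodes {H, P, N, L}, right has 3 {K, S, U}.
    Root H: left subtree has 0 nodes { }, right has 3 {P, N, L}.
      Root L: left subtree has 2 nodes {P, N}, right has 0 { }.
        Root N: left subtree has 1 node {P}, right has 0 { }.
    Root U: left subtree has 2 nodes {K, S}, right has 0 { }.
      Root K: left subtree has 0 nodes { }, right has 1 {S}.
  Root R: left subtree has 1 node {W}, right has 1 {D}.

P, N, L, H, S, K, U, A, W, D, R, J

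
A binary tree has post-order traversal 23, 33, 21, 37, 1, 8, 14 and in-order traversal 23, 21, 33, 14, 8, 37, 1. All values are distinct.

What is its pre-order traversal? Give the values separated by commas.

14, 21, 23, 33, 8, 1, 37

The last element of post-order is the root; it splits in-order into left and right subtrees.
Root 14: left subtree has 3 nodes {23, 21, 33}, right has 3 {8, 37, 1}.
  Root 21: left subtree has 1 node {23}, right has 1 {33}.
  Root 8: left subtree has 0 nodes { }, right has 2 {37, 1}.
    Root 1: left subtree has 1 node {37}, right has 0 { }.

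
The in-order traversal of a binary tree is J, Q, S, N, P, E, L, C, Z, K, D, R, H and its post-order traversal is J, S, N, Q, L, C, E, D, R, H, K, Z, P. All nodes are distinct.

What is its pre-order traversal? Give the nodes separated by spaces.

P Q J N S Z E C L K H R D

The last element of post-order is the root; it splits in-order into left and right subtrees.
Root P: left subtree has 4 nodes {J, Q, S, N}, right has 8 {E, L, C, Z, K, D, R, H}.
  Root Q: left subtree has 1 node {J}, right has 2 {S, N}.
    Root N: left subtree has 1 node {S}, right has 0 { }.
  Root Z: left subtree has 3 nodes {E, L, C}, right has 4 {K, D, R, H}.
    Root E: left subtree has 0 nodes { }, right has 2 {L, C}.
      Root C: left subtree has 1 node {L}, right has 0 { }.
    Root K: left subtree has 0 nodes { }, right has 3 {D, R, H}.
      Root H: left subtree has 2 nodes {D, R}, right has 0 { }.
        Root R: left subtree has 1 node {D}, right has 0 { }.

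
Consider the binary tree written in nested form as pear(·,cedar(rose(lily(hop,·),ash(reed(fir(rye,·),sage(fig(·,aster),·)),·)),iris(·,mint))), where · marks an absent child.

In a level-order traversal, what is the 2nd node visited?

cedar

Level-order visits nodes level by level from the root, left to right within each level.
Level 0: pear
Level 1: cedar
Level 2: rose, iris
Level 3: lily, ash, mint
Level 4: hop, reed
Level 5: fir, sage
Level 6: rye, fig
Level 7: aster
Full level-order sequence: pear, cedar, rose, iris, lily, ash, mint, hop, reed, fir, sage, rye, fig, aster.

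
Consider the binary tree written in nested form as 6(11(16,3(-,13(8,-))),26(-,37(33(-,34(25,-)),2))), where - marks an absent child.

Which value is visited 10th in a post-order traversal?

Post-order visits the left subtree, then the right subtree, then the node.
At 6: go left to 11.
  At 11: go left to 16.
    16 is a leaf — visit 16.
  At 11: go right to 3.
    At 3: no left child.
    At 3: go right to 13.
      At 13: go left to 8.
        8 is a leaf — visit 8.
      At 13: no right child.
      Visit 13.
    Visit 3.
  Visit 11.
At 6: go right to 26.
  At 26: no left child.
  At 26: go right to 37.
    At 37: go left to 33.
      At 33: no left child.
      At 33: go right to 34.
        At 34: go left to 25.
          25 is a leaf — visit 25.
        At 34: no right child.
        Visit 34.
      Visit 33.
    At 37: go right to 2.
      2 is a leaf — visit 2.
    Visit 37.
  Visit 26.
Visit 6.
Full post-order sequence: 16, 8, 13, 3, 11, 25, 34, 33, 2, 37, 26, 6.

37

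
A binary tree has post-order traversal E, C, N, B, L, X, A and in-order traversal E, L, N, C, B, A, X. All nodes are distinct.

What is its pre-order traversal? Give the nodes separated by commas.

A, L, E, B, N, C, X

The last element of post-order is the root; it splits in-order into left and right subtrees.
Root A: left subtree has 5 nodes {E, L, N, C, B}, right has 1 {X}.
  Root L: left subtree has 1 node {E}, right has 3 {N, C, B}.
    Root B: left subtree has 2 nodes {N, C}, right has 0 { }.
      Root N: left subtree has 0 nodes { }, right has 1 {C}.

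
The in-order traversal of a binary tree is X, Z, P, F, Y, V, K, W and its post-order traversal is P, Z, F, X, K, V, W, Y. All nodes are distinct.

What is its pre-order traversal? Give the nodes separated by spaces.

The last element of post-order is the root; it splits in-order into left and right subtrees.
Root Y: left subtree has 4 nodes {X, Z, P, F}, right has 3 {V, K, W}.
  Root X: left subtree has 0 nodes { }, right has 3 {Z, P, F}.
    Root F: left subtree has 2 nodes {Z, P}, right has 0 { }.
      Root Z: left subtree has 0 nodes { }, right has 1 {P}.
  Root W: left subtree has 2 nodes {V, K}, right has 0 { }.
    Root V: left subtree has 0 nodes { }, right has 1 {K}.

Y X F Z P W V K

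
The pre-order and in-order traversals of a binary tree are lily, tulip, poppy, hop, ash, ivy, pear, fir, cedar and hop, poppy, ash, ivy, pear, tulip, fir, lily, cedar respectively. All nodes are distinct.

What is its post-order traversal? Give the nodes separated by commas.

hop, pear, ivy, ash, poppy, fir, tulip, cedar, lily

The first element of pre-order is the root; it splits in-order into left and right subtrees.
Root lily: left subtree has 7 nodes {hop, poppy, ash, ivy, pear, tulip, fir}, right has 1 {cedar}.
  Root tulip: left subtree has 5 nodes {hop, poppy, ash, ivy, pear}, right has 1 {fir}.
    Root poppy: left subtree has 1 node {hop}, right has 3 {ash, ivy, pear}.
      Root ash: left subtree has 0 nodes { }, right has 2 {ivy, pear}.
        Root ivy: left subtree has 0 nodes { }, right has 1 {pear}.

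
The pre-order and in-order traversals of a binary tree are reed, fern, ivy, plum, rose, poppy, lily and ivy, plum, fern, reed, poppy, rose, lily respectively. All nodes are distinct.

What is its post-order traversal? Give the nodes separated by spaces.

plum ivy fern poppy lily rose reed

The first element of pre-order is the root; it splits in-order into left and right subtrees.
Root reed: left subtree has 3 nodes {ivy, plum, fern}, right has 3 {poppy, rose, lily}.
  Root fern: left subtree has 2 nodes {ivy, plum}, right has 0 { }.
    Root ivy: left subtree has 0 nodes { }, right has 1 {plum}.
  Root rose: left subtree has 1 node {poppy}, right has 1 {lily}.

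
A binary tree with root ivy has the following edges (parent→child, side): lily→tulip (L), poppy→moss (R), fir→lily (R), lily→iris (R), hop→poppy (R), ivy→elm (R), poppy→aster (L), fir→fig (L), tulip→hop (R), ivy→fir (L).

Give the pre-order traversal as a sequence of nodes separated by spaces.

Pre-order visits the node, then its left subtree, then its right subtree.
Visit ivy.
At ivy: go left to fir.
  Visit fir.
  At fir: go left to fig.
    fig is a leaf — visit fig.
  At fir: go right to lily.
    Visit lily.
    At lily: go left to tulip.
      Visit tulip.
      At tulip: no left child.
      At tulip: go right to hop.
        Visit hop.
        At hop: no left child.
        At hop: go right to poppy.
          Visit poppy.
          At poppy: go left to aster.
            aster is a leaf — visit aster.
          At poppy: go right to moss.
            moss is a leaf — visit moss.
    At lily: go right to iris.
      iris is a leaf — visit iris.
At ivy: go right to elm.
  elm is a leaf — visit elm.

ivy fir fig lily tulip hop poppy aster moss iris elm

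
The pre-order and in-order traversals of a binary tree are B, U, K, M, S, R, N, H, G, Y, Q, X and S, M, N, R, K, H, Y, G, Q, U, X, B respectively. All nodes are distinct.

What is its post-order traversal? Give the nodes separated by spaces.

S N R M Y Q G H K X U B

The first element of pre-order is the root; it splits in-order into left and right subtrees.
Root B: left subtree has 11 nodes {S, M, N, R, K, H, Y, G, Q, U, X}, right has 0 { }.
  Root U: left subtree has 9 nodes {S, M, N, R, K, H, Y, G, Q}, right has 1 {X}.
    Root K: left subtree has 4 nodes {S, M, N, R}, right has 4 {H, Y, G, Q}.
      Root M: left subtree has 1 node {S}, right has 2 {N, R}.
        Root R: left subtree has 1 node {N}, right has 0 { }.
      Root H: left subtree has 0 nodes { }, right has 3 {Y, G, Q}.
        Root G: left subtree has 1 node {Y}, right has 1 {Q}.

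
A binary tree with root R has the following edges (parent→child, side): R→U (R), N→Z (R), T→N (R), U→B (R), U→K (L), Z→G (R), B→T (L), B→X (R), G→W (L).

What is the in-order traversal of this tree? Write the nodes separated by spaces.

In-order visits the left subtree, then the node, then the right subtree.
At R: no left child.
Visit R.
At R: go right to U.
  At U: go left to K.
    K is a leaf — visit K.
  Visit U.
  At U: go right to B.
    At B: go left to T.
      At T: no left child.
      Visit T.
      At T: go right to N.
        At N: no left child.
        Visit N.
        At N: go right to Z.
          At Z: no left child.
          Visit Z.
          At Z: go right to G.
            At G: go left to W.
              W is a leaf — visit W.
            Visit G.
            At G: no right child.
    Visit B.
    At B: go right to X.
      X is a leaf — visit X.

R K U T N Z W G B X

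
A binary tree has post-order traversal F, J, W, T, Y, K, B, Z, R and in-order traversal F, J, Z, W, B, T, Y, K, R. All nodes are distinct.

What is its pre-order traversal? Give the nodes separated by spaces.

R Z J F B W K Y T

The last element of post-order is the root; it splits in-order into left and right subtrees.
Root R: left subtree has 8 nodes {F, J, Z, W, B, T, Y, K}, right has 0 { }.
  Root Z: left subtree has 2 nodes {F, J}, right has 5 {W, B, T, Y, K}.
    Root J: left subtree has 1 node {F}, right has 0 { }.
    Root B: left subtree has 1 node {W}, right has 3 {T, Y, K}.
      Root K: left subtree has 2 nodes {T, Y}, right has 0 { }.
        Root Y: left subtree has 1 node {T}, right has 0 { }.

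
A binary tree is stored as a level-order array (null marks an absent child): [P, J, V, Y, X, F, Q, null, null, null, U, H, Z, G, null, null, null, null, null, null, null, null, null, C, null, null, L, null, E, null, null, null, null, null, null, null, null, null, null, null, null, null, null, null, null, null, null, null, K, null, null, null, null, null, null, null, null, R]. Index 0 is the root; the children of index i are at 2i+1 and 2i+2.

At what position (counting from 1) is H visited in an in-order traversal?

In-order visits the left subtree, then the node, then the right subtree.
At P: go left to J.
  At J: go left to Y.
    Y is a leaf — visit Y.
  Visit J.
  At J: go right to X.
    At X: no left child.
    Visit X.
    At X: go right to U.
      U is a leaf — visit U.
Visit P.
At P: go right to V.
  At V: go left to F.
    At F: go left to H.
      At H: go left to C.
        At C: no left child.
        Visit C.
        At C: go right to K.
          K is a leaf — visit K.
      Visit H.
      At H: no right child.
    Visit F.
    At F: go right to Z.
      At Z: no left child.
      Visit Z.
      At Z: go right to L.
        L is a leaf — visit L.
  Visit V.
  At V: go right to Q.
    At Q: go left to G.
      At G: no left child.
      Visit G.
      At G: go right to E.
        At E: go left to R.
          R is a leaf — visit R.
        Visit E.
        At E: no right child.
    Visit Q.
    At Q: no right child.
Full in-order sequence: Y, J, X, U, P, C, K, H, F, Z, L, V, G, R, E, Q.

8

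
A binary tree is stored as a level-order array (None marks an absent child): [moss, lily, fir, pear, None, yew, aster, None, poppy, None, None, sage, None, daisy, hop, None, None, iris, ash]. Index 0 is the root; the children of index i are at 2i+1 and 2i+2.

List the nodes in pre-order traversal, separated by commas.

moss, lily, pear, poppy, iris, ash, fir, yew, sage, aster, daisy, hop

Pre-order visits the node, then its left subtree, then its right subtree.
Visit moss.
At moss: go left to lily.
  Visit lily.
  At lily: go left to pear.
    Visit pear.
    At pear: no left child.
    At pear: go right to poppy.
      Visit poppy.
      At poppy: go left to iris.
        iris is a leaf — visit iris.
      At poppy: go right to ash.
        ash is a leaf — visit ash.
  At lily: no right child.
At moss: go right to fir.
  Visit fir.
  At fir: go left to yew.
    Visit yew.
    At yew: go left to sage.
      sage is a leaf — visit sage.
    At yew: no right child.
  At fir: go right to aster.
    Visit aster.
    At aster: go left to daisy.
      daisy is a leaf — visit daisy.
    At aster: go right to hop.
      hop is a leaf — visit hop.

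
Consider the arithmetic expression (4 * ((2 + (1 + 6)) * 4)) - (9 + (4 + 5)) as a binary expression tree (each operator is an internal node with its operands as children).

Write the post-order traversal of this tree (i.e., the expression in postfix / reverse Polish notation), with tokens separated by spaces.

4 2 1 6 + + 4 * * 9 4 5 + + -

Post-order on an expression tree gives postfix notation: for each operator, emit left operand, right operand, then the operator.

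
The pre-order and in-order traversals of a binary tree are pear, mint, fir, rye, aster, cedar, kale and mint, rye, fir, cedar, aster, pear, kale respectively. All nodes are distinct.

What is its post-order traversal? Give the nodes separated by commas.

rye, cedar, aster, fir, mint, kale, pear

The first element of pre-order is the root; it splits in-order into left and right subtrees.
Root pear: left subtree has 5 nodes {mint, rye, fir, cedar, aster}, right has 1 {kale}.
  Root mint: left subtree has 0 nodes { }, right has 4 {rye, fir, cedar, aster}.
    Root fir: left subtree has 1 node {rye}, right has 2 {cedar, aster}.
      Root aster: left subtree has 1 node {cedar}, right has 0 { }.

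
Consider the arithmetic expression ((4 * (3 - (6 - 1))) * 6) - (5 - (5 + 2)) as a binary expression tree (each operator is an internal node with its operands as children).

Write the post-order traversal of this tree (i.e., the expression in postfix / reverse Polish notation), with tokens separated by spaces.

4 3 6 1 - - * 6 * 5 5 2 + - -

Post-order on an expression tree gives postfix notation: for each operator, emit left operand, right operand, then the operator.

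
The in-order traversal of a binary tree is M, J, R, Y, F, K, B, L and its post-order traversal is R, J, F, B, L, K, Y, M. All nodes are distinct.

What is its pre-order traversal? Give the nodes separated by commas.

M, Y, J, R, K, F, L, B

The last element of post-order is the root; it splits in-order into left and right subtrees.
Root M: left subtree has 0 nodes { }, right has 7 {J, R, Y, F, K, B, L}.
  Root Y: left subtree has 2 nodes {J, R}, right has 4 {F, K, B, L}.
    Root J: left subtree has 0 nodes { }, right has 1 {R}.
    Root K: left subtree has 1 node {F}, right has 2 {B, L}.
      Root L: left subtree has 1 node {B}, right has 0 { }.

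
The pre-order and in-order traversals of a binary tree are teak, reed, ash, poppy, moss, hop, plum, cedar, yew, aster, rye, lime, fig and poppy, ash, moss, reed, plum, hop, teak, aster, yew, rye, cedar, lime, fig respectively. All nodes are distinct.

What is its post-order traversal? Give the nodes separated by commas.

The first element of pre-order is the root; it splits in-order into left and right subtrees.
Root teak: left subtree has 6 nodes {poppy, ash, moss, reed, plum, hop}, right has 6 {aster, yew, rye, cedar, lime, fig}.
  Root reed: left subtree has 3 nodes {poppy, ash, moss}, right has 2 {plum, hop}.
    Root ash: left subtree has 1 node {poppy}, right has 1 {moss}.
    Root hop: left subtree has 1 node {plum}, right has 0 { }.
  Root cedar: left subtree has 3 nodes {aster, yew, rye}, right has 2 {lime, fig}.
    Root yew: left subtree has 1 node {aster}, right has 1 {rye}.
    Root lime: left subtree has 0 nodes { }, right has 1 {fig}.

poppy, moss, ash, plum, hop, reed, aster, rye, yew, fig, lime, cedar, teak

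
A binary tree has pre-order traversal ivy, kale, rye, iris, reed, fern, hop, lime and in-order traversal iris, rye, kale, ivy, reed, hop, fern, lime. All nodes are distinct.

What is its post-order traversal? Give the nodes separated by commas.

iris, rye, kale, hop, lime, fern, reed, ivy

The first element of pre-order is the root; it splits in-order into left and right subtrees.
Root ivy: left subtree has 3 nodes {iris, rye, kale}, right has 4 {reed, hop, fern, lime}.
  Root kale: left subtree has 2 nodes {iris, rye}, right has 0 { }.
    Root rye: left subtree has 1 node {iris}, right has 0 { }.
  Root reed: left subtree has 0 nodes { }, right has 3 {hop, fern, lime}.
    Root fern: left subtree has 1 node {hop}, right has 1 {lime}.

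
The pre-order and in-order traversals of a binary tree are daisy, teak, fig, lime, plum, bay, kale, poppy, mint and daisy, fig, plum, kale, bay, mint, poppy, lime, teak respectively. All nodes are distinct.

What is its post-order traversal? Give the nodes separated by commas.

The first element of pre-order is the root; it splits in-order into left and right subtrees.
Root daisy: left subtree has 0 nodes { }, right has 8 {fig, plum, kale, bay, mint, poppy, lime, teak}.
  Root teak: left subtree has 7 nodes {fig, plum, kale, bay, mint, poppy, lime}, right has 0 { }.
    Root fig: left subtree has 0 nodes { }, right has 6 {plum, kale, bay, mint, poppy, lime}.
      Root lime: left subtree has 5 nodes {plum, kale, bay, mint, poppy}, right has 0 { }.
        Root plum: left subtree has 0 nodes { }, right has 4 {kale, bay, mint, poppy}.
          Root bay: left subtree has 1 node {kale}, right has 2 {mint, poppy}.
            Root poppy: left subtree has 1 node {mint}, right has 0 { }.

kale, mint, poppy, bay, plum, lime, fig, teak, daisy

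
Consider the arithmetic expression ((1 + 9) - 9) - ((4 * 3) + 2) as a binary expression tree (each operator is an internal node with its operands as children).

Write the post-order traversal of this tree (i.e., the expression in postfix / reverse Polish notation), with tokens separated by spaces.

1 9 + 9 - 4 3 * 2 + -

Post-order on an expression tree gives postfix notation: for each operator, emit left operand, right operand, then the operator.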